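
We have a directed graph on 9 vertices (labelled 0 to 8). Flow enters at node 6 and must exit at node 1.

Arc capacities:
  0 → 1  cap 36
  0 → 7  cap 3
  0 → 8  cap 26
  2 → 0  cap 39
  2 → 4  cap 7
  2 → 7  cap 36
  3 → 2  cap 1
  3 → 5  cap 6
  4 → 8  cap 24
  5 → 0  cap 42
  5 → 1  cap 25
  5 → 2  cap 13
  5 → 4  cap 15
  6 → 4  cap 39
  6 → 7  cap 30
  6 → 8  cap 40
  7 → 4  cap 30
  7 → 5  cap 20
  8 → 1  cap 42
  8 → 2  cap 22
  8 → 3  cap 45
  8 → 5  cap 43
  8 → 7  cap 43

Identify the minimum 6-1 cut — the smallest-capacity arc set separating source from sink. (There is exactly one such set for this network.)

augment #1: 6→8→1 push 40
augment #2: 6→4→8→1 push 2
augment #3: 6→7→5→1 push 20
augment #4: 6→4→8→5→1 push 5
augment #5: 6→4→8→2→0→1 push 17
max flow = 84; residual-reachable set from 6 gives S-side
cut edges (S→T): {(4,8), (6,8), (7,5)} total cap 84

Min-cut arcs: {(4,8), (6,8), (7,5)} (total capacity 84)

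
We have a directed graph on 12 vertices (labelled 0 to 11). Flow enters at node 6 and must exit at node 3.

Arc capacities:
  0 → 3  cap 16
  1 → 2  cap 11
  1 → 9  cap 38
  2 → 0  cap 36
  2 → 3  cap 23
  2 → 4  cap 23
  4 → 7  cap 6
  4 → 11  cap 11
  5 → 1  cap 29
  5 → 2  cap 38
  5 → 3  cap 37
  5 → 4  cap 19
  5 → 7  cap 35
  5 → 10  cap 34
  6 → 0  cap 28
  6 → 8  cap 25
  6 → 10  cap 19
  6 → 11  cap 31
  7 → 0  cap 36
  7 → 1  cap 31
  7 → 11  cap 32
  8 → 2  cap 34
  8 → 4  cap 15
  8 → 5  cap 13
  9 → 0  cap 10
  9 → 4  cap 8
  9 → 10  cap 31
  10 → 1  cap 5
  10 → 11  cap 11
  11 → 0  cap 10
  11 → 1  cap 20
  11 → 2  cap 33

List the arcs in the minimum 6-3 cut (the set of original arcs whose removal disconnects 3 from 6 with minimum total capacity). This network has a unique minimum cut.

augment #1: 6→0→3 push 16
augment #2: 6→8→2→3 push 23
augment #3: 6→8→5→3 push 2
augment #4: 6→11→2→8→5→3 push 11
max flow = 52; residual-reachable set from 6 gives S-side
cut edges (S→T): {(0,3), (2,3), (8,5)} total cap 52

Min-cut arcs: {(0,3), (2,3), (8,5)} (total capacity 52)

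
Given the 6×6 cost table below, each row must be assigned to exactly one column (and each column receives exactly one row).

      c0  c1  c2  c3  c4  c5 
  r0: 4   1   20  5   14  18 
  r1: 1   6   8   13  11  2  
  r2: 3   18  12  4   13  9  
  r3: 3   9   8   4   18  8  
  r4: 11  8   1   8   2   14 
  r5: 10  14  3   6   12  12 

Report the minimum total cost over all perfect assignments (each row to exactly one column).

Minimum assignment cost: 15

one of 2 optimal assignments: row0→col1 (cost 1), row1→col5 (cost 2), row2→col0 (cost 3), row3→col3 (cost 4), row4→col4 (cost 2), row5→col2 (cost 3)
total = 1 + 2 + 3 + 4 + 2 + 3 = 15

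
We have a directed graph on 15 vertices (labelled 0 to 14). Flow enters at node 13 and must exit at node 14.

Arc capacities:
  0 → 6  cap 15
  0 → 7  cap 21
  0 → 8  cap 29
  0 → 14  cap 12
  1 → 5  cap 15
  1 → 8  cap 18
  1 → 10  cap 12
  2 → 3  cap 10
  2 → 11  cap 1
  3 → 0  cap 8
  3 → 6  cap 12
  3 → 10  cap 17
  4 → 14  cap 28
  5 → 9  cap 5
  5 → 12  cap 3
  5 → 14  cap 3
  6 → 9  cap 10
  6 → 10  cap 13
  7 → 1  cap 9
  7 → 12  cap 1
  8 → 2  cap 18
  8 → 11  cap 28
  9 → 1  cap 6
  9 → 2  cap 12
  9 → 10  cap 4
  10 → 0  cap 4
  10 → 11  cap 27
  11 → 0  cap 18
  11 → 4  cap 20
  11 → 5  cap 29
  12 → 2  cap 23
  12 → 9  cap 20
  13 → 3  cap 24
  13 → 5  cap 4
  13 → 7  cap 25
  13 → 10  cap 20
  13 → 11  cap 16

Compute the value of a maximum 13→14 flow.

Maximum flow value: 35

augment #1: 13→5→14 bottleneck 3, total now 3
augment #2: 13→3→0→14 bottleneck 8, total now 11
augment #3: 13→10→0→14 bottleneck 4, total now 15
augment #4: 13→11→4→14 bottleneck 16, total now 31
augment #5: 13→10→11→4→14 bottleneck 4, total now 35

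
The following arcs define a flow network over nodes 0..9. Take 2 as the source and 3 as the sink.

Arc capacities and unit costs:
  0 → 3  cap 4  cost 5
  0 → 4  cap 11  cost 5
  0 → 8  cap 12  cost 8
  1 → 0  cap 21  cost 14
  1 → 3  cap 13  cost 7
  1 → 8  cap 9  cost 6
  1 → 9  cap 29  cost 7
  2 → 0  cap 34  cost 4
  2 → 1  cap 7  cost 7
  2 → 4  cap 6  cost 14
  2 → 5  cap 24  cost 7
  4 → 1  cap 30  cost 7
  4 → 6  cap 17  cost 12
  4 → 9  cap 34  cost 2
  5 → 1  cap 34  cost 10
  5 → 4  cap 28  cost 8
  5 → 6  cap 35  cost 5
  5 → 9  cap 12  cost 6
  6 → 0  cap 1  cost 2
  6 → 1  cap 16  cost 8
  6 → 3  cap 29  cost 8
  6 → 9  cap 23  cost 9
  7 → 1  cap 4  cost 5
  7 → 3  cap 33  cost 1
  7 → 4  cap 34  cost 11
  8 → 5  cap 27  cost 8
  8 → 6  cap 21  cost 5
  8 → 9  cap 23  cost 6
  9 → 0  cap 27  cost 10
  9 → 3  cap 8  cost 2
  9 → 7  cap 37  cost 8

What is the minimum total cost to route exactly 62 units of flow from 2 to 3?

Minimum cost for 62 units: 1188

shortest-cost path #1: 2→0→3 push 4 @ unit cost 9 (adds 36)
shortest-cost path #2: 2→0→4→9→3 push 8 @ unit cost 13 (adds 104)
shortest-cost path #3: 2→1→3 push 7 @ unit cost 14 (adds 98)
shortest-cost path #4: 2→5→6→3 push 24 @ unit cost 20 (adds 480)
shortest-cost path #5: 2→0→4→9→7→3 push 3 @ unit cost 20 (adds 60)
shortest-cost path #6: 2→4→9→7→3 push 6 @ unit cost 25 (adds 150)
shortest-cost path #7: 2→0→8→6→3 push 5 @ unit cost 25 (adds 125)
shortest-cost path #8: 2→0→8→9→7→3 push 5 @ unit cost 27 (adds 135)
total cost = 1188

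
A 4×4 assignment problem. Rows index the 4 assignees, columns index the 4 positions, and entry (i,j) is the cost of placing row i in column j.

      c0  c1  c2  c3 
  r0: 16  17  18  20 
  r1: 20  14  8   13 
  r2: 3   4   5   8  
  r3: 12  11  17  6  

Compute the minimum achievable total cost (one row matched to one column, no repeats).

Minimum assignment cost: 34

one of 2 optimal assignments: row0→col0 (cost 16), row1→col2 (cost 8), row2→col1 (cost 4), row3→col3 (cost 6)
total = 16 + 8 + 4 + 6 = 34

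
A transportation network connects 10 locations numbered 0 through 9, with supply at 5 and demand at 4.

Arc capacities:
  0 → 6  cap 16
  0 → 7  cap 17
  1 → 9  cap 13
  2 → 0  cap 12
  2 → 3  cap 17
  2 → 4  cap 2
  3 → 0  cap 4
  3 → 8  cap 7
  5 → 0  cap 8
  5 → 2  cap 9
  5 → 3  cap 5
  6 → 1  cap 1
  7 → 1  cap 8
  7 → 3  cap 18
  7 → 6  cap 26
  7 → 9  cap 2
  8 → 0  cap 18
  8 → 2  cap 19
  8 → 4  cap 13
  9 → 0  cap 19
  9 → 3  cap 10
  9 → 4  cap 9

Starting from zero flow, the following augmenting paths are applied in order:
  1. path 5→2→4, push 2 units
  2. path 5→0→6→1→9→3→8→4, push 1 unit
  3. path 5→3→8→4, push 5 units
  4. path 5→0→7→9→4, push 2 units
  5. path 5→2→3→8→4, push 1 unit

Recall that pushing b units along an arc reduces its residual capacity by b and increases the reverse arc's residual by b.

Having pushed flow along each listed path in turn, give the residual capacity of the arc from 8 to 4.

after path 1 (5→2→4, push 2): res(8,4)=13
after path 2 (5→0→6→1→9→3→8→4, push 1): res(8,4)=12
after path 3 (5→3→8→4, push 5): res(8,4)=7
after path 4 (5→0→7→9→4, push 2): res(8,4)=7
after path 5 (5→2→3→8→4, push 1): res(8,4)=6

Residual capacity of (8,4): 6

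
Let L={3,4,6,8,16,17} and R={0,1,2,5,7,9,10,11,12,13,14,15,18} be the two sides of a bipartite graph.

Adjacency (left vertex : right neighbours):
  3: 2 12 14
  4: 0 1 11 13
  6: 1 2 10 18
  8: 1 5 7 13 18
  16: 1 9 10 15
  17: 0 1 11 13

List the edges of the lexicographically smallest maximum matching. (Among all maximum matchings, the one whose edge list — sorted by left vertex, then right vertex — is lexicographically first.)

|M| = 6 (so the lex-smallest maximum matching has 6 edges)
process left vertices in ascending order; for each, take the smallest-labelled available neighbour that still permits 6 edges overall, or leave it unmatched if none does
lex-smallest matching: {3-2, 4-0, 6-1, 8-5, 16-9, 17-11}

Lex-smallest maximum matching: {(3,2), (4,0), (6,1), (8,5), (16,9), (17,11)}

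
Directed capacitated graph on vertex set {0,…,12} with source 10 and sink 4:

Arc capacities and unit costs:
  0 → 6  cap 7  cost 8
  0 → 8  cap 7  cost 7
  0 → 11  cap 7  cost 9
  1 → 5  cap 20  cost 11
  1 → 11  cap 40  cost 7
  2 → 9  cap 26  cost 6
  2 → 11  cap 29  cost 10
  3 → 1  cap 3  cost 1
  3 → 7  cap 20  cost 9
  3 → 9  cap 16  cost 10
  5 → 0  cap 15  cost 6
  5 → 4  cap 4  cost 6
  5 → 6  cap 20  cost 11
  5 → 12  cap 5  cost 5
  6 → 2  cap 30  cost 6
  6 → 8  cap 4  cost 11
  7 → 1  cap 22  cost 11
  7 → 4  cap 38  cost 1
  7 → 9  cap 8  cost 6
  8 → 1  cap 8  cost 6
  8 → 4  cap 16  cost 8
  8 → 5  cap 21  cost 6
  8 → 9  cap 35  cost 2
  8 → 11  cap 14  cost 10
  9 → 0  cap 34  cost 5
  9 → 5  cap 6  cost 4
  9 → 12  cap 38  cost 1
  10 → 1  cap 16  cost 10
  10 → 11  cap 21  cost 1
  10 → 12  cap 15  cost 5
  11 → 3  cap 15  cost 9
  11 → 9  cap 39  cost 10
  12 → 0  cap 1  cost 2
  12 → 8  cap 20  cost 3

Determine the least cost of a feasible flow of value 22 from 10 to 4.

shortest-cost path #1: 10→12→8→4 push 15 @ unit cost 16 (adds 240)
shortest-cost path #2: 10→11→3→7→4 push 7 @ unit cost 20 (adds 140)
total cost = 380

Minimum cost for 22 units: 380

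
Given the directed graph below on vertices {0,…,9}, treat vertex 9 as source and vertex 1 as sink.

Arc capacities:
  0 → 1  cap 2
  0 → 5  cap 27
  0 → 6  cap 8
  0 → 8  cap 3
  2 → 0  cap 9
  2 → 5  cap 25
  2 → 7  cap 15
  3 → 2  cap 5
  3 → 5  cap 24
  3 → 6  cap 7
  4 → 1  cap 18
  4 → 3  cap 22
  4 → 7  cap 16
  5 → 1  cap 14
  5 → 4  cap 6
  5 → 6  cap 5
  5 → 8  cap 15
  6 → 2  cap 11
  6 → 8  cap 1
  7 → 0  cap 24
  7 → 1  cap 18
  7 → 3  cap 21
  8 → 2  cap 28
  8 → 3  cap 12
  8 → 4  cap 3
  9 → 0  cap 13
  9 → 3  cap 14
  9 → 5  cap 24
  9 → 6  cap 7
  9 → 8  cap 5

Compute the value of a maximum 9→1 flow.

augment #1: 9→0→1 bottleneck 2, total now 2
augment #2: 9→5→1 bottleneck 14, total now 16
augment #3: 9→5→4→1 bottleneck 6, total now 22
augment #4: 9→8→4→1 bottleneck 3, total now 25
augment #5: 9→3→2→7→1 bottleneck 5, total now 30
augment #6: 9→6→2→7→1 bottleneck 7, total now 37
augment #7: 9→8→2→7→1 bottleneck 2, total now 39
augment #8: 9→0→6→2→7→1 bottleneck 1, total now 40

Maximum flow value: 40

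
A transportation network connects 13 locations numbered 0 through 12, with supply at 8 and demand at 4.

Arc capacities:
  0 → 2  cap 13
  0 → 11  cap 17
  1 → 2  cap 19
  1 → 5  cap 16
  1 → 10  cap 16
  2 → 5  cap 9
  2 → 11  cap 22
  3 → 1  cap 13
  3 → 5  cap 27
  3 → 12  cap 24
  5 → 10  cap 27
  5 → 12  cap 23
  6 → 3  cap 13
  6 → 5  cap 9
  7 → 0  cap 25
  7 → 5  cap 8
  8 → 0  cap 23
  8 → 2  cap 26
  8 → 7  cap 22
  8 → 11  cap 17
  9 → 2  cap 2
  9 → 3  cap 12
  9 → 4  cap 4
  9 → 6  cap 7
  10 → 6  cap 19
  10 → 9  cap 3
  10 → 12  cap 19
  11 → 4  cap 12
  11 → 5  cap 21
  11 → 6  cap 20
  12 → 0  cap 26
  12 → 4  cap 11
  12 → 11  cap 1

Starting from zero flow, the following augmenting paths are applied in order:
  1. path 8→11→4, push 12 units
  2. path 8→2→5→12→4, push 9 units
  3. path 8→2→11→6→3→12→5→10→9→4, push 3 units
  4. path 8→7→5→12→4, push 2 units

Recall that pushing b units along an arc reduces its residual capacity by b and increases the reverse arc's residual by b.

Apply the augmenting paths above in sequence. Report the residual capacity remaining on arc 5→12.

after path 1 (8→11→4, push 12): res(5,12)=23
after path 2 (8→2→5→12→4, push 9): res(5,12)=14
after path 3 (8→2→11→6→3→12→5→10→9→4, push 3): res(5,12)=17
after path 4 (8→7→5→12→4, push 2): res(5,12)=15

Residual capacity of (5,12): 15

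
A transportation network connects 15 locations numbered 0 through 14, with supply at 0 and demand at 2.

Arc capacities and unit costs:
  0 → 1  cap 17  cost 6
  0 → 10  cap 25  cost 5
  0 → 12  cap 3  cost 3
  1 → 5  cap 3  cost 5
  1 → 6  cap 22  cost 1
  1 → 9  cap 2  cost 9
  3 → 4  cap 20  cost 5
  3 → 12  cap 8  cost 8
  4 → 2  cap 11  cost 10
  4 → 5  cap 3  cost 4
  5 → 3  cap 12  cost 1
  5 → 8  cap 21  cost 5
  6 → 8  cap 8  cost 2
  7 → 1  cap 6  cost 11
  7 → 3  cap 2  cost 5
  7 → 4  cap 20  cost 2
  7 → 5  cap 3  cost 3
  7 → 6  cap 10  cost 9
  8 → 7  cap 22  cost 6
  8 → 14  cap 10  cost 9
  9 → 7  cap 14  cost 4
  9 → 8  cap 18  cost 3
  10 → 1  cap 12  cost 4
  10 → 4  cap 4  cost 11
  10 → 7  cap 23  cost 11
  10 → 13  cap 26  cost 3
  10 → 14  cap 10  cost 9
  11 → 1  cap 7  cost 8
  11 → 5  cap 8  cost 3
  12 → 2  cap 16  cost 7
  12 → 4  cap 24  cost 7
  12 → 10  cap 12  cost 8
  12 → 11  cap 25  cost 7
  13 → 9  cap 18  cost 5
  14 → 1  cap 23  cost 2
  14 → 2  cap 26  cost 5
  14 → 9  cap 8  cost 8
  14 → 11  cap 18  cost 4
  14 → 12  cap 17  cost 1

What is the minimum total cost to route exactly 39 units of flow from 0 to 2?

Minimum cost for 39 units: 915

shortest-cost path #1: 0→12→2 push 3 @ unit cost 10 (adds 30)
shortest-cost path #2: 0→10→14→2 push 10 @ unit cost 19 (adds 190)
shortest-cost path #3: 0→1→6→8→14→2 push 8 @ unit cost 23 (adds 184)
shortest-cost path #4: 0→10→4→2 push 4 @ unit cost 26 (adds 104)
shortest-cost path #5: 0→1→5→3→4→2 push 3 @ unit cost 27 (adds 81)
shortest-cost path #6: 0→10→7→4→2 push 4 @ unit cost 28 (adds 112)
shortest-cost path #7: 0→10→7→4→3→12→2 push 3 @ unit cost 28 (adds 84)
shortest-cost path #8: 0→10→13→9→8→14→2 push 2 @ unit cost 30 (adds 60)
shortest-cost path #9: 0→10→7→5→3→12→2 push 2 @ unit cost 35 (adds 70)
total cost = 915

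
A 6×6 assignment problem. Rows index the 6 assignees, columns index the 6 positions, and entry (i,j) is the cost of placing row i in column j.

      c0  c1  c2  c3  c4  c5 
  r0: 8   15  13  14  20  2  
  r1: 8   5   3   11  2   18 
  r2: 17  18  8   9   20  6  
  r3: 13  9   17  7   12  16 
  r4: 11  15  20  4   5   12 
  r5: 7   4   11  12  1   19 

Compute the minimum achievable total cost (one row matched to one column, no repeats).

Minimum assignment cost: 31

optimal assignment: row0→col0 (cost 8), row1→col2 (cost 3), row2→col5 (cost 6), row3→col1 (cost 9), row4→col3 (cost 4), row5→col4 (cost 1)
total = 8 + 3 + 6 + 9 + 4 + 1 = 31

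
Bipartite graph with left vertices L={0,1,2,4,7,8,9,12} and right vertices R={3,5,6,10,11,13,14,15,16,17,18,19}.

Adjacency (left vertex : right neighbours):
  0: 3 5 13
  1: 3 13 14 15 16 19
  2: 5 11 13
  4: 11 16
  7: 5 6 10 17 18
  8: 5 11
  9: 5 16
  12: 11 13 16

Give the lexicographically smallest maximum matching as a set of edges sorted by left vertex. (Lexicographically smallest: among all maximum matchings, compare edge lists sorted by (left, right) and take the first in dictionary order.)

Lex-smallest maximum matching: {(0,3), (1,14), (2,5), (4,11), (7,6), (9,16), (12,13)}

|M| = 7 (so the lex-smallest maximum matching has 7 edges)
process left vertices in ascending order; for each, take the smallest-labelled available neighbour that still permits 7 edges overall, or leave it unmatched if none does
lex-smallest matching: {0-3, 1-14, 2-5, 4-11, 7-6, 9-16, 12-13}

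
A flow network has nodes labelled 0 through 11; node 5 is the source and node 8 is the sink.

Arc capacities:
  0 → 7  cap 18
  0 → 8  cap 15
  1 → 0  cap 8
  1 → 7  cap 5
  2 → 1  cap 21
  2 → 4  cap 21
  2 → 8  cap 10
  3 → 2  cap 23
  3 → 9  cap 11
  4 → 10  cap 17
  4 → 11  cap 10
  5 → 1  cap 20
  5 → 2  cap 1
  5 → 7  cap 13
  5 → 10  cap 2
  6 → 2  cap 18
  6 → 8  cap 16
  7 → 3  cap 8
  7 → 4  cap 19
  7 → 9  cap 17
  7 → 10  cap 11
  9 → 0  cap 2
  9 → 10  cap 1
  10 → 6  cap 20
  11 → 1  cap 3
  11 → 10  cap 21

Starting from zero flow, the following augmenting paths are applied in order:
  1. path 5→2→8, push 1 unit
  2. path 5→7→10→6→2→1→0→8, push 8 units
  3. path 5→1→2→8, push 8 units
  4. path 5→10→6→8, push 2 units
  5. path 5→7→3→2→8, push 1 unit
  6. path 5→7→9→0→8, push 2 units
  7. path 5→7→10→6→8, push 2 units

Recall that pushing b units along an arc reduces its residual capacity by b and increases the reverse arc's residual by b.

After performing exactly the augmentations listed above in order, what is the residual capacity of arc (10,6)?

after path 1 (5→2→8, push 1): res(10,6)=20
after path 2 (5→7→10→6→2→1→0→8, push 8): res(10,6)=12
after path 3 (5→1→2→8, push 8): res(10,6)=12
after path 4 (5→10→6→8, push 2): res(10,6)=10
after path 5 (5→7→3→2→8, push 1): res(10,6)=10
after path 6 (5→7→9→0→8, push 2): res(10,6)=10
after path 7 (5→7→10→6→8, push 2): res(10,6)=8

Residual capacity of (10,6): 8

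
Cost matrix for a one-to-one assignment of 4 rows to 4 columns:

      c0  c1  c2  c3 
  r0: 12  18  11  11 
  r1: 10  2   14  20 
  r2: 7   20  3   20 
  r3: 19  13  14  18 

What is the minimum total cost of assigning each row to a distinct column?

Minimum assignment cost: 34

optimal assignment: row0→col3 (cost 11), row1→col1 (cost 2), row2→col0 (cost 7), row3→col2 (cost 14)
total = 11 + 2 + 7 + 14 = 34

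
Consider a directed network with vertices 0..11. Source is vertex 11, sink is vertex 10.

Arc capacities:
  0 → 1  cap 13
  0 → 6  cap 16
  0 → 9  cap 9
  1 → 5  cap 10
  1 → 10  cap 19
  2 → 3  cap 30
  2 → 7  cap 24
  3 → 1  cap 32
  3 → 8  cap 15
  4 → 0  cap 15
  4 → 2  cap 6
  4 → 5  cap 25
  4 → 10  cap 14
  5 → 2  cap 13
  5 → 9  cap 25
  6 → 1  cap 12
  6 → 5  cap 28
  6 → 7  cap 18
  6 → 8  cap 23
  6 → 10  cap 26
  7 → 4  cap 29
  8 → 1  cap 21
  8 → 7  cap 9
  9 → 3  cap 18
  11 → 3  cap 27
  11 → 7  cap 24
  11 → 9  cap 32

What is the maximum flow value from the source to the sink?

augment #1: 11→3→1→10 bottleneck 19, total now 19
augment #2: 11→7→4→10 bottleneck 14, total now 33
augment #3: 11→7→4→0→6→10 bottleneck 10, total now 43
augment #4: 11→3→8→7→4→0→6→10 bottleneck 5, total now 48

Maximum flow value: 48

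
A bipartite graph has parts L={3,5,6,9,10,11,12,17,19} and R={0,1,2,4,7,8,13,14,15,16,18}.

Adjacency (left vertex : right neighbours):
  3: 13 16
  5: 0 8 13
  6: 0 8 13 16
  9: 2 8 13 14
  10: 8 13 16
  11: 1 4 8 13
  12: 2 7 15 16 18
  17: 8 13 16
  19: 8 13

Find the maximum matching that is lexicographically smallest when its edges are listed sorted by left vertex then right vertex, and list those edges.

|M| = 7 (so the lex-smallest maximum matching has 7 edges)
process left vertices in ascending order; for each, take the smallest-labelled available neighbour that still permits 7 edges overall, or leave it unmatched if none does
lex-smallest matching: {3-13, 5-0, 6-8, 9-2, 10-16, 11-1, 12-7}

Lex-smallest maximum matching: {(3,13), (5,0), (6,8), (9,2), (10,16), (11,1), (12,7)}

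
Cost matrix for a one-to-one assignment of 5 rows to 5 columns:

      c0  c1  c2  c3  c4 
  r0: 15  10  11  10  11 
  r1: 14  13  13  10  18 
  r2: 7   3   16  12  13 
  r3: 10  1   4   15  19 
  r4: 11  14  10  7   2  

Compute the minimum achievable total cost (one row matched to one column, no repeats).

optimal assignment: row0→col2 (cost 11), row1→col3 (cost 10), row2→col0 (cost 7), row3→col1 (cost 1), row4→col4 (cost 2)
total = 11 + 10 + 7 + 1 + 2 = 31

Minimum assignment cost: 31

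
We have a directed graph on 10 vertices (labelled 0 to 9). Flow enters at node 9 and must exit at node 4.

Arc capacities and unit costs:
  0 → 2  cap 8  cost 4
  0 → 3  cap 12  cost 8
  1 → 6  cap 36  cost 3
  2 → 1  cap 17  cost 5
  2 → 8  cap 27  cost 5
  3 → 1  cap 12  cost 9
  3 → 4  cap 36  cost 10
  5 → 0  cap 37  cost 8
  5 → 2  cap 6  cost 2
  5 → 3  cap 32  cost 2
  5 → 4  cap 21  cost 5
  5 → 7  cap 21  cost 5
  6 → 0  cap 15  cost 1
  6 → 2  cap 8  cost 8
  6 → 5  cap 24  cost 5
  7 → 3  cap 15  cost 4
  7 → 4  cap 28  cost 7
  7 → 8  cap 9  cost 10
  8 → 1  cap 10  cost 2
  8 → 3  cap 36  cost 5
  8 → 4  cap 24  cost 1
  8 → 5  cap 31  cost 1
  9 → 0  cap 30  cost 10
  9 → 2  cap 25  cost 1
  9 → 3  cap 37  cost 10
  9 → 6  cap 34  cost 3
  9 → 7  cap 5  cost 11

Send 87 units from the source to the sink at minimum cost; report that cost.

Minimum cost for 87 units: 1270

shortest-cost path #1: 9→2→8→4 push 24 @ unit cost 7 (adds 168)
shortest-cost path #2: 9→2→8→5→4 push 1 @ unit cost 12 (adds 12)
shortest-cost path #3: 9→6→5→4 push 20 @ unit cost 13 (adds 260)
shortest-cost path #4: 9→7→4 push 5 @ unit cost 18 (adds 90)
shortest-cost path #5: 9→3→4 push 36 @ unit cost 20 (adds 720)
shortest-cost path #6: 9→6→5→7→4 push 1 @ unit cost 20 (adds 20)
total cost = 1270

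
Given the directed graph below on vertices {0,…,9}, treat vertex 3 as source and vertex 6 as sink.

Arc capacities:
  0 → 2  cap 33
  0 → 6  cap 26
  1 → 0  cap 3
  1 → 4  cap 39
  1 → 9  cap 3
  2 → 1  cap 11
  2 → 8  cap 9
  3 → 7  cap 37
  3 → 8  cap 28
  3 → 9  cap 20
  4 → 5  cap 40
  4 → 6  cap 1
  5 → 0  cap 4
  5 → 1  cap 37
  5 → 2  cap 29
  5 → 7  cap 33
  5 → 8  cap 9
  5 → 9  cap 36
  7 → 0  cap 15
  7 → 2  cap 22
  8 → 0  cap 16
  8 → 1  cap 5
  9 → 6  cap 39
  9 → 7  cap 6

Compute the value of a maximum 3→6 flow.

augment #1: 3→9→6 bottleneck 20, total now 20
augment #2: 3→7→0→6 bottleneck 15, total now 35
augment #3: 3→8→0→6 bottleneck 11, total now 46
augment #4: 3→8→1→4→6 bottleneck 1, total now 47
augment #5: 3→8→1→9→6 bottleneck 3, total now 50
augment #6: 3→8→1→4→5→9→6 bottleneck 1, total now 51
augment #7: 3→7→2→1→4→5→9→6 bottleneck 11, total now 62

Maximum flow value: 62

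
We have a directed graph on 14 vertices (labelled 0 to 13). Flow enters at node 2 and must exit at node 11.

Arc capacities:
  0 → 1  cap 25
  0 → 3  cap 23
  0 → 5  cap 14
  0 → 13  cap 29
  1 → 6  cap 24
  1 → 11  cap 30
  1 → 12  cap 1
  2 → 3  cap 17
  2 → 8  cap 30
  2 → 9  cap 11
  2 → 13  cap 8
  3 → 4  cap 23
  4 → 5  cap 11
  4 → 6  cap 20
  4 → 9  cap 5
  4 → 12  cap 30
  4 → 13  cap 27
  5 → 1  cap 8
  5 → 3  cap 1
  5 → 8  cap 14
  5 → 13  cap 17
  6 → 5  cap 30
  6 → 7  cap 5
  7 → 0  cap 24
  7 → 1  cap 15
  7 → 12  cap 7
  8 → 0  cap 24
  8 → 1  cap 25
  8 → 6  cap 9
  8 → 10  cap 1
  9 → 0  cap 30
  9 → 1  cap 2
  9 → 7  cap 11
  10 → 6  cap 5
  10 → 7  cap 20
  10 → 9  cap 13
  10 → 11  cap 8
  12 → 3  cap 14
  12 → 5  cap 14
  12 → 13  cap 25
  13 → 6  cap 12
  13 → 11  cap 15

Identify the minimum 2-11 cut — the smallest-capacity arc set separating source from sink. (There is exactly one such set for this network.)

augment #1: 2→13→11 push 8
augment #2: 2→8→1→11 push 25
augment #3: 2→8→10→11 push 1
augment #4: 2→9→1→11 push 2
augment #5: 2→3→4→13→11 push 7
augment #6: 2→8→0→1→11 push 3
max flow = 46; residual-reachable set from 2 gives S-side
cut edges (S→T): {(1,11), (8,10), (13,11)} total cap 46

Min-cut arcs: {(1,11), (8,10), (13,11)} (total capacity 46)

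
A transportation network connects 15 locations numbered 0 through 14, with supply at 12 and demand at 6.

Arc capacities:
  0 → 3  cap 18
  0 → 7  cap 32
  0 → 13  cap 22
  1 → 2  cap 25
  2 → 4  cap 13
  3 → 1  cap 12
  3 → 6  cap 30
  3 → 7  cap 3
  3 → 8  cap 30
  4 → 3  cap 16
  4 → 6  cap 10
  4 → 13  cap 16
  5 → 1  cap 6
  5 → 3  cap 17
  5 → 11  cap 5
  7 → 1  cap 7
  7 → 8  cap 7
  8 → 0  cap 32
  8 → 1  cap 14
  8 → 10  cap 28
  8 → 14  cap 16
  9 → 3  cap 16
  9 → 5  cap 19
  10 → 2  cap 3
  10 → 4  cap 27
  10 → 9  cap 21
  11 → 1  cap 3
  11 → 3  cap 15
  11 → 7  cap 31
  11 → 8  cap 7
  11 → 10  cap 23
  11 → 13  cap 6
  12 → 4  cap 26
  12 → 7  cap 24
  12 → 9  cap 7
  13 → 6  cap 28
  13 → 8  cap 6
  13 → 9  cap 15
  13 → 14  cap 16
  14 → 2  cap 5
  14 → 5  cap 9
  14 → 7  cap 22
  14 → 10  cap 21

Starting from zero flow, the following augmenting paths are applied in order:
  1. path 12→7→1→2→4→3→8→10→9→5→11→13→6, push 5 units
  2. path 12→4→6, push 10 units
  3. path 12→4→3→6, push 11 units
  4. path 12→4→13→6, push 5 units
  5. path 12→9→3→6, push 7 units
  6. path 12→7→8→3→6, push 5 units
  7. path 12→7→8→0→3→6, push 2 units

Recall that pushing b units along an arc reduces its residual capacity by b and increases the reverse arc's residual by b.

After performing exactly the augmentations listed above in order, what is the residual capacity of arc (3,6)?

Residual capacity of (3,6): 5

after path 1 (12→7→1→2→4→3→8→10→9→5→11→13→6, push 5): res(3,6)=30
after path 2 (12→4→6, push 10): res(3,6)=30
after path 3 (12→4→3→6, push 11): res(3,6)=19
after path 4 (12→4→13→6, push 5): res(3,6)=19
after path 5 (12→9→3→6, push 7): res(3,6)=12
after path 6 (12→7→8→3→6, push 5): res(3,6)=7
after path 7 (12→7→8→0→3→6, push 2): res(3,6)=5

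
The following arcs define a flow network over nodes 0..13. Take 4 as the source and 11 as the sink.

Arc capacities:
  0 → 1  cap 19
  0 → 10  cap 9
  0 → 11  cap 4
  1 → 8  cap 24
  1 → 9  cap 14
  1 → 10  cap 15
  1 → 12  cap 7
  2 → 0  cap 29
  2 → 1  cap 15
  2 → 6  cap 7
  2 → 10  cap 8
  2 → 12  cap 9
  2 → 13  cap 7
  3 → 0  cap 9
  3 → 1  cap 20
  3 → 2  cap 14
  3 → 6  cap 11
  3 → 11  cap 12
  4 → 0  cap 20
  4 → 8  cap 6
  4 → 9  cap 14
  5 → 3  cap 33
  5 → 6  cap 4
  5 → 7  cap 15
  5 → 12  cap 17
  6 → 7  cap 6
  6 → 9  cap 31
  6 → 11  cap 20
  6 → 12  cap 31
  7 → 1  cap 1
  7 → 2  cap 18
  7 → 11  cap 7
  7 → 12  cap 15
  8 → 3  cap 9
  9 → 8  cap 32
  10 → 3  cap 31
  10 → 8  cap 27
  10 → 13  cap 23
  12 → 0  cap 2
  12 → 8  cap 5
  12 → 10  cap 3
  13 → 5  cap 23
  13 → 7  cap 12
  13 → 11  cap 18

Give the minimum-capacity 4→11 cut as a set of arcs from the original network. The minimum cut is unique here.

augment #1: 4→0→11 push 4
augment #2: 4→8→3→11 push 6
augment #3: 4→0→10→3→11 push 6
augment #4: 4→0→10→13→11 push 3
augment #5: 4→0→1→10→13→11 push 7
augment #6: 4→9→8→3→6→11 push 3
max flow = 29; residual-reachable set from 4 gives S-side
cut edges (S→T): {(4,0), (8,3)} total cap 29

Min-cut arcs: {(4,0), (8,3)} (total capacity 29)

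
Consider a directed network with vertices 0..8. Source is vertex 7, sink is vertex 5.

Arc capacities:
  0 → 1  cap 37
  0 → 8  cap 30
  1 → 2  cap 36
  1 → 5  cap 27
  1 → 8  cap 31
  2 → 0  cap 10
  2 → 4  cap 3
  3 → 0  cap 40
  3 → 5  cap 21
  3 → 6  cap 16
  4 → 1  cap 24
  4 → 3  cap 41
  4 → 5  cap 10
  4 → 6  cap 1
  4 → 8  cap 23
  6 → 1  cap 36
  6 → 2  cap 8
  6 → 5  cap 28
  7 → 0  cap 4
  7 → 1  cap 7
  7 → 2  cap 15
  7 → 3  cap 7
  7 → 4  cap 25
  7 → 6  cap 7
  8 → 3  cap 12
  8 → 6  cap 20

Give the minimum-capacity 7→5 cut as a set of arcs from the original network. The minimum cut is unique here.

Min-cut arcs: {(2,0), (2,4), (7,0), (7,1), (7,3), (7,4), (7,6)} (total capacity 63)

augment #1: 7→1→5 push 7
augment #2: 7→3→5 push 7
augment #3: 7→4→5 push 10
augment #4: 7→6→5 push 7
augment #5: 7→0→1→5 push 4
augment #6: 7→4→1→5 push 15
augment #7: 7→2→0→1→5 push 1
augment #8: 7→2→4→3→5 push 3
augment #9: 7→2→0→8→3→5 push 9
max flow = 63; residual-reachable set from 7 gives S-side
cut edges (S→T): {(2,0), (2,4), (7,0), (7,1), (7,3), (7,4), (7,6)} total cap 63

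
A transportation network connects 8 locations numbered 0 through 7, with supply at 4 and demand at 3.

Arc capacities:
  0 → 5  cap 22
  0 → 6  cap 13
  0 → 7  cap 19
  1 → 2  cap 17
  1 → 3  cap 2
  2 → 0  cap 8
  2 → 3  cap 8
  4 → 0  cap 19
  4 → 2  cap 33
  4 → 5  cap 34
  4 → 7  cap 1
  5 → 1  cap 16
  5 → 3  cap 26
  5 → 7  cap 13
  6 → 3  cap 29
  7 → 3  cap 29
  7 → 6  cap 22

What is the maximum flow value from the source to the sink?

Maximum flow value: 70

augment #1: 4→2→3 bottleneck 8, total now 8
augment #2: 4→5→3 bottleneck 26, total now 34
augment #3: 4→7→3 bottleneck 1, total now 35
augment #4: 4→0→6→3 bottleneck 13, total now 48
augment #5: 4→0→7→3 bottleneck 6, total now 54
augment #6: 4→5→1→3 bottleneck 2, total now 56
augment #7: 4→5→7→3 bottleneck 6, total now 62
augment #8: 4→2→0→7→3 bottleneck 8, total now 70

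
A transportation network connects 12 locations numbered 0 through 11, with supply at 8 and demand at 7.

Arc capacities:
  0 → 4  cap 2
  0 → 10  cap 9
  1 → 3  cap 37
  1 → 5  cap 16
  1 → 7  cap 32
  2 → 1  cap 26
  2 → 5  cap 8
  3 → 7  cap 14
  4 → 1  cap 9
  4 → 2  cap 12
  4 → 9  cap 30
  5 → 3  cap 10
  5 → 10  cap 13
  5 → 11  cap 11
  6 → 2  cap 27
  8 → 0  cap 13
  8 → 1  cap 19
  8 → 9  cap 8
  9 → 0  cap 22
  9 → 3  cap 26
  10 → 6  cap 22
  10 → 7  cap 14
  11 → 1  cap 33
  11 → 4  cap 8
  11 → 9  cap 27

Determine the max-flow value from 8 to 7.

augment #1: 8→1→7 bottleneck 19, total now 19
augment #2: 8→0→10→7 bottleneck 9, total now 28
augment #3: 8→9→3→7 bottleneck 8, total now 36
augment #4: 8→0→4→1→7 bottleneck 2, total now 38

Maximum flow value: 38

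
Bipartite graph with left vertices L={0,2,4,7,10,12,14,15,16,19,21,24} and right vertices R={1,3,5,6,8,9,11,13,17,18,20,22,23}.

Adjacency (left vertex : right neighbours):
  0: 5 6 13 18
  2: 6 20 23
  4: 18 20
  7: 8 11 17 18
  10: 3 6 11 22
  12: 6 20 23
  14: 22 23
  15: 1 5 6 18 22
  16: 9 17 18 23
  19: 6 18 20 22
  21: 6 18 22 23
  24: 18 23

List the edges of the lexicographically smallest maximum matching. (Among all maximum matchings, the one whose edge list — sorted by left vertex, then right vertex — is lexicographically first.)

Lex-smallest maximum matching: {(0,5), (2,6), (4,18), (7,8), (10,3), (12,20), (14,22), (15,1), (16,9), (21,23)}

|M| = 10 (so the lex-smallest maximum matching has 10 edges)
process left vertices in ascending order; for each, take the smallest-labelled available neighbour that still permits 10 edges overall, or leave it unmatched if none does
lex-smallest matching: {0-5, 2-6, 4-18, 7-8, 10-3, 12-20, 14-22, 15-1, 16-9, 21-23}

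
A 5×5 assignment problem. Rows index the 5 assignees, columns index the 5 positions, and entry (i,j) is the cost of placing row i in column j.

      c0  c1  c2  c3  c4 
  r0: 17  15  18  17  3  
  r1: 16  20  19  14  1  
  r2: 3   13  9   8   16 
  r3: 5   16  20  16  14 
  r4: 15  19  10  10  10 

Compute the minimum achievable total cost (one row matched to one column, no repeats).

Minimum assignment cost: 39

optimal assignment: row0→col1 (cost 15), row1→col4 (cost 1), row2→col3 (cost 8), row3→col0 (cost 5), row4→col2 (cost 10)
total = 15 + 1 + 8 + 5 + 10 = 39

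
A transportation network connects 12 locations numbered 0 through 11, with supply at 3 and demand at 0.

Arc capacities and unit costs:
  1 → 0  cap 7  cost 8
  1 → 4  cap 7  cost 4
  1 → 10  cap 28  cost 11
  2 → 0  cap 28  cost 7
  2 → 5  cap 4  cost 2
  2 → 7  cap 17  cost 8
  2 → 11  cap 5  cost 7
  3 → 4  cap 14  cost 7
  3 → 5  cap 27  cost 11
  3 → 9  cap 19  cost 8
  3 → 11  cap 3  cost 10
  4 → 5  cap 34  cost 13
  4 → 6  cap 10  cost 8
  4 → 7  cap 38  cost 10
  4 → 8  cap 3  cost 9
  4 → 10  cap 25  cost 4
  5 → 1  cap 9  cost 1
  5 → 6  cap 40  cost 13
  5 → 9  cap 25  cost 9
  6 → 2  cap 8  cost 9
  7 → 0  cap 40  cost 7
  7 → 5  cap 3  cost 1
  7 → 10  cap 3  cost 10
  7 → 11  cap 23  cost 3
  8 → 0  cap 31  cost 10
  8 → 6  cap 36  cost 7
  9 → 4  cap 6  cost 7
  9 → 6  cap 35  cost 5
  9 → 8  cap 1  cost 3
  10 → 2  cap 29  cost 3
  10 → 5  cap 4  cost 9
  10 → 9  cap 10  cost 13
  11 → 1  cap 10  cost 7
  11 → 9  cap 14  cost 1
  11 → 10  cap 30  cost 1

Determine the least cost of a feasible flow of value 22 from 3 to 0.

shortest-cost path #1: 3→5→1→0 push 7 @ unit cost 20 (adds 140)
shortest-cost path #2: 3→4→10→2→0 push 14 @ unit cost 21 (adds 294)
shortest-cost path #3: 3→9→8→0 push 1 @ unit cost 21 (adds 21)
total cost = 455

Minimum cost for 22 units: 455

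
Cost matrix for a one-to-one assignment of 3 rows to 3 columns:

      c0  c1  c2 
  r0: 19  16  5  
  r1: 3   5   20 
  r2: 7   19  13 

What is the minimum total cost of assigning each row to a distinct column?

Minimum assignment cost: 17

optimal assignment: row0→col2 (cost 5), row1→col1 (cost 5), row2→col0 (cost 7)
total = 5 + 5 + 7 = 17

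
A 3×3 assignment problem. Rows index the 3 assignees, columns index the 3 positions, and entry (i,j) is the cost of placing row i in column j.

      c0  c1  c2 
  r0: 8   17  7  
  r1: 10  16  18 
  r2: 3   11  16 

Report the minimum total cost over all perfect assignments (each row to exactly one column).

optimal assignment: row0→col2 (cost 7), row1→col1 (cost 16), row2→col0 (cost 3)
total = 7 + 16 + 3 = 26

Minimum assignment cost: 26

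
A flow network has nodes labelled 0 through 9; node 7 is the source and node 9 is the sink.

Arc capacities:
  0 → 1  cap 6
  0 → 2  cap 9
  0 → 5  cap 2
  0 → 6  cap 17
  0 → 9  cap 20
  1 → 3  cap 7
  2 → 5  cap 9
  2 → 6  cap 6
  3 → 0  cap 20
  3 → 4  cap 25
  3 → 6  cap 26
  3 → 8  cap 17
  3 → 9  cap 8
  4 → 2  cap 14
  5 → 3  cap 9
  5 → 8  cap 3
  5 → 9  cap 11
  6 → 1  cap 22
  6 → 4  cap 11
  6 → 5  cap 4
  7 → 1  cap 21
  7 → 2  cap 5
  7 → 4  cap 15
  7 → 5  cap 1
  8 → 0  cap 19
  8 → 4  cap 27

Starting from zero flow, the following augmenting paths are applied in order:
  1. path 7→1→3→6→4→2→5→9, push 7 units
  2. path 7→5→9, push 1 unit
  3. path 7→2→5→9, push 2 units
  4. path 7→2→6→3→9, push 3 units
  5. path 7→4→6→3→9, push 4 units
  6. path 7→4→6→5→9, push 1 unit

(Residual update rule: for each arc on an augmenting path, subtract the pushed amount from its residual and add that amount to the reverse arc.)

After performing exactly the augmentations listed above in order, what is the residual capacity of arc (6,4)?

after path 1 (7→1→3→6→4→2→5→9, push 7): res(6,4)=4
after path 2 (7→5→9, push 1): res(6,4)=4
after path 3 (7→2→5→9, push 2): res(6,4)=4
after path 4 (7→2→6→3→9, push 3): res(6,4)=4
after path 5 (7→4→6→3→9, push 4): res(6,4)=8
after path 6 (7→4→6→5→9, push 1): res(6,4)=9

Residual capacity of (6,4): 9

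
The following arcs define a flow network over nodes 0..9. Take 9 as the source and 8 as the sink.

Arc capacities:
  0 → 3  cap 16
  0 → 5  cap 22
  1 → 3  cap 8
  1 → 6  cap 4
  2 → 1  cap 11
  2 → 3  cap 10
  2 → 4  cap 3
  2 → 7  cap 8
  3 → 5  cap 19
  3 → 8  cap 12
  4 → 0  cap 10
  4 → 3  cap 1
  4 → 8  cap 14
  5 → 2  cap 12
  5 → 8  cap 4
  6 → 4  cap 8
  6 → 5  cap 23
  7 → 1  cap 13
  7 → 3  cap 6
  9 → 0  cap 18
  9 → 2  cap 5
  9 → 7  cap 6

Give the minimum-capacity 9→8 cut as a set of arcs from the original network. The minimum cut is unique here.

augment #1: 9→0→3→8 push 12
augment #2: 9→0→5→8 push 4
augment #3: 9→2→4→8 push 3
augment #4: 9→2→1→6→4→8 push 2
augment #5: 9→7→1→6→4→8 push 2
max flow = 23; residual-reachable set from 9 gives S-side
cut edges (S→T): {(1,6), (2,4), (3,8), (5,8)} total cap 23

Min-cut arcs: {(1,6), (2,4), (3,8), (5,8)} (total capacity 23)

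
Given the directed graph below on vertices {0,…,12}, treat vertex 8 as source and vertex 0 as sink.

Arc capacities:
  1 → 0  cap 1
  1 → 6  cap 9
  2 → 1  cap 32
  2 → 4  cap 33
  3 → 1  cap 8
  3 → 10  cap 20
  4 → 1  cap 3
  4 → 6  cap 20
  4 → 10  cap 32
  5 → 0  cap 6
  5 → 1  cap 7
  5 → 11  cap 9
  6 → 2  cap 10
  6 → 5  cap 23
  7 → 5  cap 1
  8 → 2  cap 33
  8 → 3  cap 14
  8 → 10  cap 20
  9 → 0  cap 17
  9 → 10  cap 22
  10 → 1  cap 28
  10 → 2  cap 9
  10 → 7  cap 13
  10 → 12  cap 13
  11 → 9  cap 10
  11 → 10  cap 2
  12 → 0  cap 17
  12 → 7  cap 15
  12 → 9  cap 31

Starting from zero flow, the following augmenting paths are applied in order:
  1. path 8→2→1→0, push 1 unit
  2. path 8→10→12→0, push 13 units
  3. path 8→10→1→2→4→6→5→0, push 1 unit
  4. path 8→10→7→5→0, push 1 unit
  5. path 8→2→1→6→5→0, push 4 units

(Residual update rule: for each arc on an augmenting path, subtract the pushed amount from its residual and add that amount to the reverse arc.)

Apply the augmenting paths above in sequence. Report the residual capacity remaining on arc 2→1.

Residual capacity of (2,1): 28

after path 1 (8→2→1→0, push 1): res(2,1)=31
after path 2 (8→10→12→0, push 13): res(2,1)=31
after path 3 (8→10→1→2→4→6→5→0, push 1): res(2,1)=32
after path 4 (8→10→7→5→0, push 1): res(2,1)=32
after path 5 (8→2→1→6→5→0, push 4): res(2,1)=28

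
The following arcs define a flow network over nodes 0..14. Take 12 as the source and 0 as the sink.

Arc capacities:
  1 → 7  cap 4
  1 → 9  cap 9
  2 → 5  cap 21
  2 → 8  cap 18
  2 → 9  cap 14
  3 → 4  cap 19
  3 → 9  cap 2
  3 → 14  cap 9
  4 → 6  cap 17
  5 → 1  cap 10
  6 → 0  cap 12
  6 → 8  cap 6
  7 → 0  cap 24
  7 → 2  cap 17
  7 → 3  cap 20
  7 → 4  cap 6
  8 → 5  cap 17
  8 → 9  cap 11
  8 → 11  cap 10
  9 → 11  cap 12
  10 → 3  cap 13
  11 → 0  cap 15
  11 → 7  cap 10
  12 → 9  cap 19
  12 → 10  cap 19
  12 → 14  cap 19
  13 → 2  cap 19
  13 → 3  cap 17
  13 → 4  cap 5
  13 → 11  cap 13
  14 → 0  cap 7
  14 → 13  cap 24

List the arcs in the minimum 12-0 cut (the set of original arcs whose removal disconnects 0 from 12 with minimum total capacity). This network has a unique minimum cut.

Min-cut arcs: {(9,11), (10,3), (12,14)} (total capacity 44)

augment #1: 12→14→0 push 7
augment #2: 12→9→11→0 push 12
augment #3: 12→14→13→11→0 push 3
augment #4: 12→10→3→4→6→0 push 12
augment #5: 12→14→13→11→7→0 push 9
augment #6: 12→10→3→14→13→11→7→0 push 1
max flow = 44; residual-reachable set from 12 gives S-side
cut edges (S→T): {(9,11), (10,3), (12,14)} total cap 44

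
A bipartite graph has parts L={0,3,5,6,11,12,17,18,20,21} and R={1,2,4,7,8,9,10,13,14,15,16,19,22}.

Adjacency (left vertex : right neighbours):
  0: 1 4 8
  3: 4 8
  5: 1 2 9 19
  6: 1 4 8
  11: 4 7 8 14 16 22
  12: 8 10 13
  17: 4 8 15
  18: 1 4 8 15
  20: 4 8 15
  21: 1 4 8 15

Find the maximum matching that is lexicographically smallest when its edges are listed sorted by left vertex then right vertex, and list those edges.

|M| = 7 (so the lex-smallest maximum matching has 7 edges)
process left vertices in ascending order; for each, take the smallest-labelled available neighbour that still permits 7 edges overall, or leave it unmatched if none does
lex-smallest matching: {0-1, 3-4, 5-2, 6-8, 11-7, 12-10, 17-15}

Lex-smallest maximum matching: {(0,1), (3,4), (5,2), (6,8), (11,7), (12,10), (17,15)}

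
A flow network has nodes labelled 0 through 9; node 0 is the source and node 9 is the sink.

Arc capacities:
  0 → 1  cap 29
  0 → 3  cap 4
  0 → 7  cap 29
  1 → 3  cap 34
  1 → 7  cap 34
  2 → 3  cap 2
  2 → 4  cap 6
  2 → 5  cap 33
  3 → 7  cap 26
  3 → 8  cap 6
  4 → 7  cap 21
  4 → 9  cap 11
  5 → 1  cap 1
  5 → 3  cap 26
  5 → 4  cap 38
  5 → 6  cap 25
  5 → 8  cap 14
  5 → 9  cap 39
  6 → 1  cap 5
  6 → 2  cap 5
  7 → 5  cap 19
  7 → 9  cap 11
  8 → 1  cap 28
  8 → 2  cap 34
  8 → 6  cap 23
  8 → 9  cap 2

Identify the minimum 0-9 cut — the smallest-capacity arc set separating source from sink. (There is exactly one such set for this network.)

augment #1: 0→7→9 push 11
augment #2: 0→3→8→9 push 2
augment #3: 0→7→5→9 push 18
augment #4: 0→1→7→5→9 push 1
augment #5: 0→3→8→2→4→9 push 2
augment #6: 0→1→3→8→2→4→9 push 2
max flow = 36; residual-reachable set from 0 gives S-side
cut edges (S→T): {(3,8), (7,5), (7,9)} total cap 36

Min-cut arcs: {(3,8), (7,5), (7,9)} (total capacity 36)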